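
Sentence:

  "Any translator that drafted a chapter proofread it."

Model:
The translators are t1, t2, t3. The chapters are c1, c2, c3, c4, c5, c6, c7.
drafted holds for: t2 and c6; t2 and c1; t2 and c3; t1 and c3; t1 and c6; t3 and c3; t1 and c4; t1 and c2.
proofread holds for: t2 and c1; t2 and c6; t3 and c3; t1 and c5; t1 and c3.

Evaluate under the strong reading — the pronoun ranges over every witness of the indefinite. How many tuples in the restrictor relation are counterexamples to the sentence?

"it" takes "a chapter" as antecedent — a donkey pronoun bound across the clause boundary.
Strong reading: for every (t,c) with drafted(t,c), proofread(t,c).
Restrictor pairs: (t1,c2) ✗  (t1,c3) ✓  (t1,c4) ✗  (t1,c6) ✗  (t2,c1) ✓  (t2,c3) ✗  (t2,c6) ✓  (t3,c3) ✓
Counterexamples (restrictor pairs failing the scope): 4.

4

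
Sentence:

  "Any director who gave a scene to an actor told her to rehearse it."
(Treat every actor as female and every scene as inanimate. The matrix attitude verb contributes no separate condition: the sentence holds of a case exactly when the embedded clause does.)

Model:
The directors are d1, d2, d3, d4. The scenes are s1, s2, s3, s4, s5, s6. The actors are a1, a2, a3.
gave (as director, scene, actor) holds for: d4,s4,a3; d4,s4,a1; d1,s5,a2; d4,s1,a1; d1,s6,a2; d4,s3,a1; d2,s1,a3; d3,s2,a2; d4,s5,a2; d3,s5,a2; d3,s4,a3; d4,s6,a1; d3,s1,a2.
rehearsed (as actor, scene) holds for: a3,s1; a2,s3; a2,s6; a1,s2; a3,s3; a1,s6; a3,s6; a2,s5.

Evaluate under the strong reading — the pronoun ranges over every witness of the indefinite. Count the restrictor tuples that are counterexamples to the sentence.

"her" takes "an actor" as antecedent and "it" takes "a scene"; both are donkey pronouns co-varying with the restrictor.
Strong reading: for every (d,s,a) with gave(d,s,a), rehearsed(a,s).
Restrictor triples: (d1,s5,a2)→rehearsed(a2,s5) ✓  (d1,s6,a2)→rehearsed(a2,s6) ✓  (d2,s1,a3)→rehearsed(a3,s1) ✓  (d3,s1,a2)→rehearsed(a2,s1) ✗  (d3,s2,a2)→rehearsed(a2,s2) ✗  (d3,s4,a3)→rehearsed(a3,s4) ✗  (d3,s5,a2)→rehearsed(a2,s5) ✓  (d4,s1,a1)→rehearsed(a1,s1) ✗  (d4,s3,a1)→rehearsed(a1,s3) ✗  (d4,s4,a1)→rehearsed(a1,s4) ✗  (d4,s4,a3)→rehearsed(a3,s4) ✗  (d4,s5,a2)→rehearsed(a2,s5) ✓  (d4,s6,a1)→rehearsed(a1,s6) ✓
Counterexamples (restrictor triples failing the scope): 7.

7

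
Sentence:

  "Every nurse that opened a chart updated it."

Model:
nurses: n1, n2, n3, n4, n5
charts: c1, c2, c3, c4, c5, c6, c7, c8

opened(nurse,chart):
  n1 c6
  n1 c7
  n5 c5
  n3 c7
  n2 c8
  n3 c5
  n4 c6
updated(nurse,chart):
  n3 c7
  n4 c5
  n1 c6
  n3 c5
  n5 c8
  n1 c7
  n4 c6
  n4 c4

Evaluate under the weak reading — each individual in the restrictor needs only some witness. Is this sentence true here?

"it" takes "a chart" as antecedent — a donkey pronoun bound across the clause boundary.
Weak reading: every nurse n with some opened-chart has at least one opened-chart c such that updated(n,c).
Per nurse: n1:✓  n2:✗  n3:✓  n4:✓  n5:✗
n2 has no witness among its opened-charts.

False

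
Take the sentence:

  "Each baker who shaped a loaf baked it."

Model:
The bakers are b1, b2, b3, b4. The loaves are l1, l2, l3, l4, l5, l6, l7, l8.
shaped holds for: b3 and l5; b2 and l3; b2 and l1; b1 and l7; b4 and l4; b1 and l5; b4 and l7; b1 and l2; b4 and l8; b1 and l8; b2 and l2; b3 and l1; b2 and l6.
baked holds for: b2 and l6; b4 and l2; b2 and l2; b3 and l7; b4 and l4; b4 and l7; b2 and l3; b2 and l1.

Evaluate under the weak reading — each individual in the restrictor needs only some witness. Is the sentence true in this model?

"it" takes "a loaf" as antecedent — a donkey pronoun bound across the clause boundary.
Weak reading: every baker b with some shaped-loaf has at least one shaped-loaf l such that baked(b,l).
Per baker: b1:✗  b2:✓  b3:✗  b4:✓
b1 has no witness among its shaped-loaves.

False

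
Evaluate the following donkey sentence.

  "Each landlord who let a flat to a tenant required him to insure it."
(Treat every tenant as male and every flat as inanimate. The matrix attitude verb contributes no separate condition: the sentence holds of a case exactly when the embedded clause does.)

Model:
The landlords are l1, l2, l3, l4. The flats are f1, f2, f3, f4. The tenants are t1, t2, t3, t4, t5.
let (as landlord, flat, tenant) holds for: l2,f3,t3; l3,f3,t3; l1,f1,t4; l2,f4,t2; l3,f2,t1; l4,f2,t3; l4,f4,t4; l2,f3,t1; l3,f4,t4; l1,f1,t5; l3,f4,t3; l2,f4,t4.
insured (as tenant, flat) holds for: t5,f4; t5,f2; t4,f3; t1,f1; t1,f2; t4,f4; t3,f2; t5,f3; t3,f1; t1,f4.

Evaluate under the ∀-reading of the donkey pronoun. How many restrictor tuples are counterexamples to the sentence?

"him" takes "a tenant" as antecedent and "it" takes "a flat"; both are donkey pronouns co-varying with the restrictor.
Strong reading: for every (l,f,t) with let(l,f,t), insured(t,f).
Restrictor triples: (l1,f1,t4)→insured(t4,f1) ✗  (l1,f1,t5)→insured(t5,f1) ✗  (l2,f3,t1)→insured(t1,f3) ✗  (l2,f3,t3)→insured(t3,f3) ✗  (l2,f4,t2)→insured(t2,f4) ✗  (l2,f4,t4)→insured(t4,f4) ✓  (l3,f2,t1)→insured(t1,f2) ✓  (l3,f3,t3)→insured(t3,f3) ✗  (l3,f4,t3)→insured(t3,f4) ✗  (l3,f4,t4)→insured(t4,f4) ✓  (l4,f2,t3)→insured(t3,f2) ✓  (l4,f4,t4)→insured(t4,f4) ✓
Counterexamples (restrictor triples failing the scope): 7.

7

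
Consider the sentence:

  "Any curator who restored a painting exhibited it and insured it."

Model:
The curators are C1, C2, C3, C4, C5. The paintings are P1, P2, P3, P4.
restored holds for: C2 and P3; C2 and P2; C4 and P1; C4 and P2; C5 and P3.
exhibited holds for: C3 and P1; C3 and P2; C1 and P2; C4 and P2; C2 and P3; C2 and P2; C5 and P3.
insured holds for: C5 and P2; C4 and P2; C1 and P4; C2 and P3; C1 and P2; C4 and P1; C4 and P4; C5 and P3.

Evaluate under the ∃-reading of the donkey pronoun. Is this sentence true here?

"it" takes "a painting" as antecedent — a donkey pronoun bound across the clause boundary.
Weak reading: every curator c with some restored-painting has at least one restored-painting p such that exhibited(c,p) ∧ insured(c,p).
Per curator: C2:✓  C4:✓  C5:✓
Every curator in the restrictor has a witness.

True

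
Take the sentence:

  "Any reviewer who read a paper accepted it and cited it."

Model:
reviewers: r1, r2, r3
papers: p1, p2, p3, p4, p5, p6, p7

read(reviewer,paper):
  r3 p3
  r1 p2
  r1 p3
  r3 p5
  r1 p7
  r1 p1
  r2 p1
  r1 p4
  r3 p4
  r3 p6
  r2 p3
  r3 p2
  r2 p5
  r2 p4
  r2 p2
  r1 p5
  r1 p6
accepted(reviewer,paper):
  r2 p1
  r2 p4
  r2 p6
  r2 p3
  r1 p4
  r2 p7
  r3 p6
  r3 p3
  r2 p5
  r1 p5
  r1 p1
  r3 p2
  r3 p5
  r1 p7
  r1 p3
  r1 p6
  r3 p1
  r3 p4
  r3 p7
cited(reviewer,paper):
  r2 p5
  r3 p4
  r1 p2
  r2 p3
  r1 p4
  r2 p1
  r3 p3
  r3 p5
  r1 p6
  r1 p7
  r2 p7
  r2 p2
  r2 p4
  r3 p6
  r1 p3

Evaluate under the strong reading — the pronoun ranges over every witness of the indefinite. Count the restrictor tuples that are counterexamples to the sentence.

5

"it" takes "a paper" as antecedent — a donkey pronoun bound across the clause boundary.
Strong reading: for every (r,p) with read(r,p), accepted(r,p) ∧ cited(r,p).
Restrictor pairs: (r1,p1) ✗  (r1,p2) ✗  (r1,p3) ✓  (r1,p4) ✓  (r1,p5) ✗  (r1,p6) ✓  (r1,p7) ✓  (r2,p1) ✓  (r2,p2) ✗  (r2,p3) ✓  (r2,p4) ✓  (r2,p5) ✓  (r3,p2) ✗  (r3,p3) ✓  (r3,p4) ✓  (r3,p5) ✓  (r3,p6) ✓
Counterexamples (restrictor pairs failing the scope): 5.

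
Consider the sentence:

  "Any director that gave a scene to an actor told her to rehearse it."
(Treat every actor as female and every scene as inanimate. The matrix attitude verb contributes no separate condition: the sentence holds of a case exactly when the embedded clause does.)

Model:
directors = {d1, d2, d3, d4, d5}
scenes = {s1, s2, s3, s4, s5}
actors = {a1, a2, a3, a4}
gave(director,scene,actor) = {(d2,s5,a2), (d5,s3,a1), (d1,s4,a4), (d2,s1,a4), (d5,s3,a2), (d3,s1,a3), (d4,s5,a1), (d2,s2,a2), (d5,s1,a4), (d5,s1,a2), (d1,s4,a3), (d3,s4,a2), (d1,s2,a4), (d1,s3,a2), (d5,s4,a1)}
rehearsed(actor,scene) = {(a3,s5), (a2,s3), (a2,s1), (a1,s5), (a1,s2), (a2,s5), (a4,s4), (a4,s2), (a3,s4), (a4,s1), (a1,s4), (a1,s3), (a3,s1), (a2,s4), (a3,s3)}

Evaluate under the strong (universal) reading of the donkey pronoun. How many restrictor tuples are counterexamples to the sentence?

"her" takes "an actor" as antecedent and "it" takes "a scene"; both are donkey pronouns co-varying with the restrictor.
Strong reading: for every (d,s,a) with gave(d,s,a), rehearsed(a,s).
Restrictor triples: (d1,s2,a4)→rehearsed(a4,s2) ✓  (d1,s3,a2)→rehearsed(a2,s3) ✓  (d1,s4,a3)→rehearsed(a3,s4) ✓  (d1,s4,a4)→rehearsed(a4,s4) ✓  (d2,s1,a4)→rehearsed(a4,s1) ✓  (d2,s2,a2)→rehearsed(a2,s2) ✗  (d2,s5,a2)→rehearsed(a2,s5) ✓  (d3,s1,a3)→rehearsed(a3,s1) ✓  (d3,s4,a2)→rehearsed(a2,s4) ✓  (d4,s5,a1)→rehearsed(a1,s5) ✓  (d5,s1,a2)→rehearsed(a2,s1) ✓  (d5,s1,a4)→rehearsed(a4,s1) ✓  (d5,s3,a1)→rehearsed(a1,s3) ✓  (d5,s3,a2)→rehearsed(a2,s3) ✓  (d5,s4,a1)→rehearsed(a1,s4) ✓
Counterexamples (restrictor triples failing the scope): 1.

1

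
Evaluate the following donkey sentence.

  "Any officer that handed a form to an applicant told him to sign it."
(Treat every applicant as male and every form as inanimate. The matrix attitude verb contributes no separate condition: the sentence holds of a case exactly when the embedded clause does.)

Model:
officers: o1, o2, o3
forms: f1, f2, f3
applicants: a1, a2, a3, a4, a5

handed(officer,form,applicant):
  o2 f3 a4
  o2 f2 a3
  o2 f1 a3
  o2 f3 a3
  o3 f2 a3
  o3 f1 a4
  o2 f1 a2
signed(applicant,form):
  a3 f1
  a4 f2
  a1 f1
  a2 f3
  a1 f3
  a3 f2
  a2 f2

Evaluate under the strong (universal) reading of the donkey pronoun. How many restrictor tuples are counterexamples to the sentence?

"him" takes "an applicant" as antecedent and "it" takes "a form"; both are donkey pronouns co-varying with the restrictor.
Strong reading: for every (o,f,a) with handed(o,f,a), signed(a,f).
Restrictor triples: (o2,f1,a2)→signed(a2,f1) ✗  (o2,f1,a3)→signed(a3,f1) ✓  (o2,f2,a3)→signed(a3,f2) ✓  (o2,f3,a3)→signed(a3,f3) ✗  (o2,f3,a4)→signed(a4,f3) ✗  (o3,f1,a4)→signed(a4,f1) ✗  (o3,f2,a3)→signed(a3,f2) ✓
Counterexamples (restrictor triples failing the scope): 4.

4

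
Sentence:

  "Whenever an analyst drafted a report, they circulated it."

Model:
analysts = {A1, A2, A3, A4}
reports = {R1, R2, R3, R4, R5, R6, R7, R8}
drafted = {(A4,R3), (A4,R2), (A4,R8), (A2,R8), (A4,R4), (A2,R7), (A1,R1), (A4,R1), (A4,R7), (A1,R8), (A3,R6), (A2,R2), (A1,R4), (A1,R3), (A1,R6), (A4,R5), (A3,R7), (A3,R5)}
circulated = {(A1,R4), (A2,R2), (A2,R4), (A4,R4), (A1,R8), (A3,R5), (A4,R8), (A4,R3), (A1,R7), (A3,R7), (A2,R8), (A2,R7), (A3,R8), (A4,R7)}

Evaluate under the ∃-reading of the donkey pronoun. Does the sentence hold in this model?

True

"it" takes "a report" as antecedent — a donkey pronoun bound across the clause boundary.
Weak reading: every analyst a with some drafted-report has at least one drafted-report r such that circulated(a,r).
Per analyst: A1:✓  A2:✓  A3:✓  A4:✓
Every analyst in the restrictor has a witness.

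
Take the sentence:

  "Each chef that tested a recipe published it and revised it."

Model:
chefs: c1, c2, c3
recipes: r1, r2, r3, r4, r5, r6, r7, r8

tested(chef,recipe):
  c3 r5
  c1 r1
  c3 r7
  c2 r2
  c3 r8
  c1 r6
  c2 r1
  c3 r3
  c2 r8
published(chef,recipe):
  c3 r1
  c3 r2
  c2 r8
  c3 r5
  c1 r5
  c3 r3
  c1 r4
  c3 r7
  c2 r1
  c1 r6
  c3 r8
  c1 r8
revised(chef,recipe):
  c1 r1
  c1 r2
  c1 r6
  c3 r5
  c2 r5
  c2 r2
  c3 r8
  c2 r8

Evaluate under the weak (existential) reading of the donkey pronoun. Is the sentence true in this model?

True

"it" takes "a recipe" as antecedent — a donkey pronoun bound across the clause boundary.
Weak reading: every chef c with some tested-recipe has at least one tested-recipe r such that published(c,r) ∧ revised(c,r).
Per chef: c1:✓  c2:✓  c3:✓
Every chef in the restrictor has a witness.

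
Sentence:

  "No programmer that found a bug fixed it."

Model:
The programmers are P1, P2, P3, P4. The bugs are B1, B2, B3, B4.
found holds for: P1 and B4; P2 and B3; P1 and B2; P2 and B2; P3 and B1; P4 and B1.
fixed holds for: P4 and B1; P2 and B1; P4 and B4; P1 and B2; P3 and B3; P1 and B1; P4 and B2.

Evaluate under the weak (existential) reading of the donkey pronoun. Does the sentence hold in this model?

False

"it" takes "a bug" as antecedent — a donkey pronoun bound across the clause boundary.
Truth condition: for no (p,b) with found(p,b) does fixed(p,b) hold.
Restrictor pairs — does the scope hold? (P1,B2):holds  (P1,B4):fails  (P2,B2):fails  (P2,B3):fails  (P3,B1):fails  (P4,B1):holds
Scope holds for 2 pair(s), so the sentence is false.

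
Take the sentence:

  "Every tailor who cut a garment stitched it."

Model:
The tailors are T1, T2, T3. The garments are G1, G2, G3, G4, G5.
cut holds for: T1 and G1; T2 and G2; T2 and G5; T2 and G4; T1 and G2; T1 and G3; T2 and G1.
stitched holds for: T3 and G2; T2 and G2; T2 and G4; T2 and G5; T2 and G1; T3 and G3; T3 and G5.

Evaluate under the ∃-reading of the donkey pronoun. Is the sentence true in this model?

False

"it" takes "a garment" as antecedent — a donkey pronoun bound across the clause boundary.
Weak reading: every tailor t with some cut-garment has at least one cut-garment g such that stitched(t,g).
Per tailor: T1:✗  T2:✓
T1 has no witness among its cut-garments.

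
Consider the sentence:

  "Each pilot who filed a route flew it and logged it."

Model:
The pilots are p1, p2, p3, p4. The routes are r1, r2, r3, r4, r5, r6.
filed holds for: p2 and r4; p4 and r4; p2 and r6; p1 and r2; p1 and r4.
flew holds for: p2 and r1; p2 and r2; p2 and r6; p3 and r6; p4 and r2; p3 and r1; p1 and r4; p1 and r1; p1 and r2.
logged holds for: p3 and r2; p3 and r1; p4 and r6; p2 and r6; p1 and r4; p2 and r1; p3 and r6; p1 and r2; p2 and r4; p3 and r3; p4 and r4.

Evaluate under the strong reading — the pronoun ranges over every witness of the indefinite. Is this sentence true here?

False

"it" takes "a route" as antecedent — a donkey pronoun bound across the clause boundary.
Strong reading: for every (p,r) with filed(p,r), flew(p,r) ∧ logged(p,r).
Restrictor pairs: (p1,r2) ✓  (p1,r4) ✓  (p2,r4) ✗  (p2,r6) ✓  (p4,r4) ✗
Counterexample: (p2,r4) is in filed but fails the scope.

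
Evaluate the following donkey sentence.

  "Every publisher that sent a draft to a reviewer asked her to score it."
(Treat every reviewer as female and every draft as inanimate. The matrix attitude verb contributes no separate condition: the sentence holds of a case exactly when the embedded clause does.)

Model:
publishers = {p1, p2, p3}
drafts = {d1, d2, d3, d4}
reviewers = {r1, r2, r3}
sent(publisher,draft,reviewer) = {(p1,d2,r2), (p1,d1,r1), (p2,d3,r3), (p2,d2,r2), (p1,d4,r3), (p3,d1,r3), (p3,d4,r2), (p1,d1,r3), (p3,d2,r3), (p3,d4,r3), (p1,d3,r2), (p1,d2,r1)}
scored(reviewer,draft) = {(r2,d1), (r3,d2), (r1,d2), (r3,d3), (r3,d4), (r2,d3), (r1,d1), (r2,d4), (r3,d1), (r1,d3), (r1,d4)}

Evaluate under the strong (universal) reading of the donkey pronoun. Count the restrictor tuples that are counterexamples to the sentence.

"her" takes "a reviewer" as antecedent and "it" takes "a draft"; both are donkey pronouns co-varying with the restrictor.
Strong reading: for every (p,d,r) with sent(p,d,r), scored(r,d).
Restrictor triples: (p1,d1,r1)→scored(r1,d1) ✓  (p1,d1,r3)→scored(r3,d1) ✓  (p1,d2,r1)→scored(r1,d2) ✓  (p1,d2,r2)→scored(r2,d2) ✗  (p1,d3,r2)→scored(r2,d3) ✓  (p1,d4,r3)→scored(r3,d4) ✓  (p2,d2,r2)→scored(r2,d2) ✗  (p2,d3,r3)→scored(r3,d3) ✓  (p3,d1,r3)→scored(r3,d1) ✓  (p3,d2,r3)→scored(r3,d2) ✓  (p3,d4,r2)→scored(r2,d4) ✓  (p3,d4,r3)→scored(r3,d4) ✓
Counterexamples (restrictor triples failing the scope): 2.

2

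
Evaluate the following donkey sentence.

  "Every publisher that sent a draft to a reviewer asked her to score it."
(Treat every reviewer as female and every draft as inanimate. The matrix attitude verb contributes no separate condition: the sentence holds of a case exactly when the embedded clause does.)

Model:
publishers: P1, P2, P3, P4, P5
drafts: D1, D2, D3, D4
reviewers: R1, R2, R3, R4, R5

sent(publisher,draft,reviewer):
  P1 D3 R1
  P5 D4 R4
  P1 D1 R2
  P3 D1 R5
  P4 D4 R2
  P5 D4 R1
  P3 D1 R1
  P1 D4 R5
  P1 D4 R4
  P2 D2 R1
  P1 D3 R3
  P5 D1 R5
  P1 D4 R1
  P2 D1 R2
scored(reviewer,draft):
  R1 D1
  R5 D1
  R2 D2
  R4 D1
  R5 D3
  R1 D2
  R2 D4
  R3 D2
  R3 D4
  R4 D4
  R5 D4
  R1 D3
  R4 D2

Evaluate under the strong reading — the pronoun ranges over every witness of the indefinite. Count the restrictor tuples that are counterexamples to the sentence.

"her" takes "a reviewer" as antecedent and "it" takes "a draft"; both are donkey pronouns co-varying with the restrictor.
Strong reading: for every (p,d,r) with sent(p,d,r), scored(r,d).
Restrictor triples: (P1,D1,R2)→scored(R2,D1) ✗  (P1,D3,R1)→scored(R1,D3) ✓  (P1,D3,R3)→scored(R3,D3) ✗  (P1,D4,R1)→scored(R1,D4) ✗  (P1,D4,R4)→scored(R4,D4) ✓  (P1,D4,R5)→scored(R5,D4) ✓  (P2,D1,R2)→scored(R2,D1) ✗  (P2,D2,R1)→scored(R1,D2) ✓  (P3,D1,R1)→scored(R1,D1) ✓  (P3,D1,R5)→scored(R5,D1) ✓  (P4,D4,R2)→scored(R2,D4) ✓  (P5,D1,R5)→scored(R5,D1) ✓  (P5,D4,R1)→scored(R1,D4) ✗  (P5,D4,R4)→scored(R4,D4) ✓
Counterexamples (restrictor triples failing the scope): 5.

5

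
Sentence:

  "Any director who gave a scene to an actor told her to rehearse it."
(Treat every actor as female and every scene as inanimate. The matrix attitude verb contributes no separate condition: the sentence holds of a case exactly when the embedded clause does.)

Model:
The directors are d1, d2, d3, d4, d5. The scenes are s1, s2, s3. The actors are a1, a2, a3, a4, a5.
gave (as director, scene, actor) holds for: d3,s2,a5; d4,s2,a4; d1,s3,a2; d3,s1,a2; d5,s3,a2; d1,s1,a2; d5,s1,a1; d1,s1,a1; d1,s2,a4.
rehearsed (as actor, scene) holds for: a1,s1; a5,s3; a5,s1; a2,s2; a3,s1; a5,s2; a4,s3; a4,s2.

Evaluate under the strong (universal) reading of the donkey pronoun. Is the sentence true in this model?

False

"her" takes "an actor" as antecedent and "it" takes "a scene"; both are donkey pronouns co-varying with the restrictor.
Strong reading: for every (d,s,a) with gave(d,s,a), rehearsed(a,s).
Restrictor triples: (d1,s1,a1)→rehearsed(a1,s1) ✓  (d1,s1,a2)→rehearsed(a2,s1) ✗  (d1,s2,a4)→rehearsed(a4,s2) ✓  (d1,s3,a2)→rehearsed(a2,s3) ✗  (d3,s1,a2)→rehearsed(a2,s1) ✗  (d3,s2,a5)→rehearsed(a5,s2) ✓  (d4,s2,a4)→rehearsed(a4,s2) ✓  (d5,s1,a1)→rehearsed(a1,s1) ✓  (d5,s3,a2)→rehearsed(a2,s3) ✗
Counterexample: (d1,s1,a2) — rehearsed(a2,s1) does not hold.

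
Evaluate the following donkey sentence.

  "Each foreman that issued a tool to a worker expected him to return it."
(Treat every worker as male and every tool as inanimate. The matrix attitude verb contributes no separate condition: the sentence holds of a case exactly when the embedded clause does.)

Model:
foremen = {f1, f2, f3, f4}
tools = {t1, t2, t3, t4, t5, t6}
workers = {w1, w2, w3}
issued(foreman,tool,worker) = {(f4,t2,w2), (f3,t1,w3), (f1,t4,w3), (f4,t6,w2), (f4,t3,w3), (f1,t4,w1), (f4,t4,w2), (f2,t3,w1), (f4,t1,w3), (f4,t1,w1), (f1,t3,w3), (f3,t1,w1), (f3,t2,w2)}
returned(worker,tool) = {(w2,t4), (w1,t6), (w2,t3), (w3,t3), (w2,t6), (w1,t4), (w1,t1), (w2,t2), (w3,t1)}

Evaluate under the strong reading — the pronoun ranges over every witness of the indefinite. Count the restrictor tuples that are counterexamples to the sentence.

2

"him" takes "a worker" as antecedent and "it" takes "a tool"; both are donkey pronouns co-varying with the restrictor.
Strong reading: for every (f,t,w) with issued(f,t,w), returned(w,t).
Restrictor triples: (f1,t3,w3)→returned(w3,t3) ✓  (f1,t4,w1)→returned(w1,t4) ✓  (f1,t4,w3)→returned(w3,t4) ✗  (f2,t3,w1)→returned(w1,t3) ✗  (f3,t1,w1)→returned(w1,t1) ✓  (f3,t1,w3)→returned(w3,t1) ✓  (f3,t2,w2)→returned(w2,t2) ✓  (f4,t1,w1)→returned(w1,t1) ✓  (f4,t1,w3)→returned(w3,t1) ✓  (f4,t2,w2)→returned(w2,t2) ✓  (f4,t3,w3)→returned(w3,t3) ✓  (f4,t4,w2)→returned(w2,t4) ✓  (f4,t6,w2)→returned(w2,t6) ✓
Counterexamples (restrictor triples failing the scope): 2.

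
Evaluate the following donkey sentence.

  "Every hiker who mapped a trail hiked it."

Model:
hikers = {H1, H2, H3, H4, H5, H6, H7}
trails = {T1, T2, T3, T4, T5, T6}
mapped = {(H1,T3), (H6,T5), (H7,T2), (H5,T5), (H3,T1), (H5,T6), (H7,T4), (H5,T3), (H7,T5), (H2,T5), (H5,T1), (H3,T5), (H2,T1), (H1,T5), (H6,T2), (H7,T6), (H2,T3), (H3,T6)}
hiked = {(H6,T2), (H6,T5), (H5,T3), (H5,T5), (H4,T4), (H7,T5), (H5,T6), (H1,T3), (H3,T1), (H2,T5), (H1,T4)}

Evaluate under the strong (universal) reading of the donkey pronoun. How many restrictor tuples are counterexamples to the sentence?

"it" takes "a trail" as antecedent — a donkey pronoun bound across the clause boundary.
Strong reading: for every (h,t) with mapped(h,t), hiked(h,t).
Restrictor pairs: (H1,T3) ✓  (H1,T5) ✗  (H2,T1) ✗  (H2,T3) ✗  (H2,T5) ✓  (H3,T1) ✓  (H3,T5) ✗  (H3,T6) ✗  (H5,T1) ✗  (H5,T3) ✓  (H5,T5) ✓  (H5,T6) ✓  (H6,T2) ✓  (H6,T5) ✓  (H7,T2) ✗  (H7,T4) ✗  (H7,T5) ✓  (H7,T6) ✗
Counterexamples (restrictor pairs failing the scope): 9.

9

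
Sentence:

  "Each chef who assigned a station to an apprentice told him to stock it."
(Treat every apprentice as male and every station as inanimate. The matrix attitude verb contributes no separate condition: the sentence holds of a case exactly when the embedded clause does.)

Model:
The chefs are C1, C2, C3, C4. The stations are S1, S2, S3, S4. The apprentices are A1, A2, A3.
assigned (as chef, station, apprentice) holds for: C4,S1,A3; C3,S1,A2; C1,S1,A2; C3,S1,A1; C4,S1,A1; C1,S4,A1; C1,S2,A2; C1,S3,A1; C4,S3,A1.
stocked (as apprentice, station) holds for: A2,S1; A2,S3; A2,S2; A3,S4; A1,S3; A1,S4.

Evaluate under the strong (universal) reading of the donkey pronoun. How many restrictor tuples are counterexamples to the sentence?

3

"him" takes "an apprentice" as antecedent and "it" takes "a station"; both are donkey pronouns co-varying with the restrictor.
Strong reading: for every (c,s,a) with assigned(c,s,a), stocked(a,s).
Restrictor triples: (C1,S1,A2)→stocked(A2,S1) ✓  (C1,S2,A2)→stocked(A2,S2) ✓  (C1,S3,A1)→stocked(A1,S3) ✓  (C1,S4,A1)→stocked(A1,S4) ✓  (C3,S1,A1)→stocked(A1,S1) ✗  (C3,S1,A2)→stocked(A2,S1) ✓  (C4,S1,A1)→stocked(A1,S1) ✗  (C4,S1,A3)→stocked(A3,S1) ✗  (C4,S3,A1)→stocked(A1,S3) ✓
Counterexamples (restrictor triples failing the scope): 3.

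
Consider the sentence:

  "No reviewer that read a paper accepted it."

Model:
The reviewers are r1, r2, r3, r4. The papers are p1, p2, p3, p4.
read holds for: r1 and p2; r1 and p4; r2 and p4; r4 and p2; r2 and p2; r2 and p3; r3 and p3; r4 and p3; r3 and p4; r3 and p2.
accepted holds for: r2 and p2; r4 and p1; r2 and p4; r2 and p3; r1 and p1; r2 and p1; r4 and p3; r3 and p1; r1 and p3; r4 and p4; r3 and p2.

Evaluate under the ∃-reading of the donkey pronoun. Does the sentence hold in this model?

"it" takes "a paper" as antecedent — a donkey pronoun bound across the clause boundary.
Truth condition: for no (r,p) with read(r,p) does accepted(r,p) hold.
Restrictor pairs — does the scope hold? (r1,p2):fails  (r1,p4):fails  (r2,p2):holds  (r2,p3):holds  (r2,p4):holds  (r3,p2):holds  (r3,p3):fails  (r3,p4):fails  (r4,p2):fails  (r4,p3):holds
Scope holds for 5 pair(s), so the sentence is false.

False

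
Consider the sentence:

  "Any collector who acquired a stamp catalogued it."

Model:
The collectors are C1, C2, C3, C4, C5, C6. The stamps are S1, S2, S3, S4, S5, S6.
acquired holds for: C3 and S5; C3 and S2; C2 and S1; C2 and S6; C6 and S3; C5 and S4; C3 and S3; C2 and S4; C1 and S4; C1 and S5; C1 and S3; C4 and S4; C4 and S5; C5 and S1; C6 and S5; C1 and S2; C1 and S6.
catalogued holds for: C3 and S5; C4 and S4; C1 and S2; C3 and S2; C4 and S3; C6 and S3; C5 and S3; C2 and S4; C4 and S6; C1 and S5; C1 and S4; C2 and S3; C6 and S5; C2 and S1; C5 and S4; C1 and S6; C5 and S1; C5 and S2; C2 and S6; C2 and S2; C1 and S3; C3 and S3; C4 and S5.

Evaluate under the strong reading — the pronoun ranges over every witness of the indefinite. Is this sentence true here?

True

"it" takes "a stamp" as antecedent — a donkey pronoun bound across the clause boundary.
Strong reading: for every (c,s) with acquired(c,s), catalogued(c,s).
Restrictor pairs: (C1,S2) ✓  (C1,S3) ✓  (C1,S4) ✓  (C1,S5) ✓  (C1,S6) ✓  (C2,S1) ✓  (C2,S4) ✓  (C2,S6) ✓  (C3,S2) ✓  (C3,S3) ✓  (C3,S5) ✓  (C4,S4) ✓  (C4,S5) ✓  (C5,S1) ✓  (C5,S4) ✓  (C6,S3) ✓  (C6,S5) ✓
Every restrictor pair satisfies the scope.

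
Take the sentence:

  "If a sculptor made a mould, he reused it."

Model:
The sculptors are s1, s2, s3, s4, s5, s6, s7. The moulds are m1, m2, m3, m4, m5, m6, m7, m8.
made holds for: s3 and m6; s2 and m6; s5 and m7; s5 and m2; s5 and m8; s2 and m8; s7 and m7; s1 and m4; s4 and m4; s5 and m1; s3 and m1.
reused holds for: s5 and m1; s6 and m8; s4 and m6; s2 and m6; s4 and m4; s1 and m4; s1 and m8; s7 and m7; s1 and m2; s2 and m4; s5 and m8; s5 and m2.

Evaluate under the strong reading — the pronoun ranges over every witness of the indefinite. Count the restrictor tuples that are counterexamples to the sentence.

"it" takes "a mould" as antecedent — a donkey pronoun bound across the clause boundary.
Strong reading: for every (s,m) with made(s,m), reused(s,m).
Restrictor pairs: (s1,m4) ✓  (s2,m6) ✓  (s2,m8) ✗  (s3,m1) ✗  (s3,m6) ✗  (s4,m4) ✓  (s5,m1) ✓  (s5,m2) ✓  (s5,m7) ✗  (s5,m8) ✓  (s7,m7) ✓
Counterexamples (restrictor pairs failing the scope): 4.

4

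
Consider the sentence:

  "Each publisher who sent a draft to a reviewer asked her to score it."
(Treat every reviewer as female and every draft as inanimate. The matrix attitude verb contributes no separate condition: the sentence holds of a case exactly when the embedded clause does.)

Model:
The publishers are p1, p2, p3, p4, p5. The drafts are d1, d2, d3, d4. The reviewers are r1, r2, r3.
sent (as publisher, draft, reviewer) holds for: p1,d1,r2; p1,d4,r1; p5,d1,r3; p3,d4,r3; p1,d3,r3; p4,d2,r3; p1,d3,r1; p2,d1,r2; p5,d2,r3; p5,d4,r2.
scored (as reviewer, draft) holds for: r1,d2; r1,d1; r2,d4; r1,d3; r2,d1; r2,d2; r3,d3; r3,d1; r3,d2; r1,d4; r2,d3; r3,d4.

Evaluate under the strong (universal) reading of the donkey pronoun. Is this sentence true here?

True

"her" takes "a reviewer" as antecedent and "it" takes "a draft"; both are donkey pronouns co-varying with the restrictor.
Strong reading: for every (p,d,r) with sent(p,d,r), scored(r,d).
Restrictor triples: (p1,d1,r2)→scored(r2,d1) ✓  (p1,d3,r1)→scored(r1,d3) ✓  (p1,d3,r3)→scored(r3,d3) ✓  (p1,d4,r1)→scored(r1,d4) ✓  (p2,d1,r2)→scored(r2,d1) ✓  (p3,d4,r3)→scored(r3,d4) ✓  (p4,d2,r3)→scored(r3,d2) ✓  (p5,d1,r3)→scored(r3,d1) ✓  (p5,d2,r3)→scored(r3,d2) ✓  (p5,d4,r2)→scored(r2,d4) ✓
Every restrictor triple satisfies the scope.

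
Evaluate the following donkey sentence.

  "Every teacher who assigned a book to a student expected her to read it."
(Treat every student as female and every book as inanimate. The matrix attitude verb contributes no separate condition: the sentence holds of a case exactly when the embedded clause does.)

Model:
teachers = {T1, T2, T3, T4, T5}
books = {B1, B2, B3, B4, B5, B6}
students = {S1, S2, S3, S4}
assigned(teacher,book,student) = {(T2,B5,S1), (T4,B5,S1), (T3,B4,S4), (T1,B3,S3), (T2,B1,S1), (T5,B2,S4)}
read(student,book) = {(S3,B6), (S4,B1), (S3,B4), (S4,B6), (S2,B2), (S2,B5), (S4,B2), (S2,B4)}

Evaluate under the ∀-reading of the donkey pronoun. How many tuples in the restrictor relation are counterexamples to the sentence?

5

"her" takes "a student" as antecedent and "it" takes "a book"; both are donkey pronouns co-varying with the restrictor.
Strong reading: for every (t,b,s) with assigned(t,b,s), read(s,b).
Restrictor triples: (T1,B3,S3)→read(S3,B3) ✗  (T2,B1,S1)→read(S1,B1) ✗  (T2,B5,S1)→read(S1,B5) ✗  (T3,B4,S4)→read(S4,B4) ✗  (T4,B5,S1)→read(S1,B5) ✗  (T5,B2,S4)→read(S4,B2) ✓
Counterexamples (restrictor triples failing the scope): 5.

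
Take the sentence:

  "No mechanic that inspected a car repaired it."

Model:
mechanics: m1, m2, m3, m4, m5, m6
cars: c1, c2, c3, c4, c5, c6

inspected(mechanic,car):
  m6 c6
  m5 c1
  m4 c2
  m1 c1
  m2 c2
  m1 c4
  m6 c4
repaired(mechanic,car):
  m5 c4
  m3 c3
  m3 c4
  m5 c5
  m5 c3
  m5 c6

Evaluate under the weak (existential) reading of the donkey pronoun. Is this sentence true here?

True

"it" takes "a car" as antecedent — a donkey pronoun bound across the clause boundary.
Truth condition: for no (m,c) with inspected(m,c) does repaired(m,c) hold.
Restrictor pairs — does the scope hold? (m1,c1):fails  (m1,c4):fails  (m2,c2):fails  (m4,c2):fails  (m5,c1):fails  (m6,c4):fails  (m6,c6):fails
Scope holds for no restrictor pair, so the sentence is true.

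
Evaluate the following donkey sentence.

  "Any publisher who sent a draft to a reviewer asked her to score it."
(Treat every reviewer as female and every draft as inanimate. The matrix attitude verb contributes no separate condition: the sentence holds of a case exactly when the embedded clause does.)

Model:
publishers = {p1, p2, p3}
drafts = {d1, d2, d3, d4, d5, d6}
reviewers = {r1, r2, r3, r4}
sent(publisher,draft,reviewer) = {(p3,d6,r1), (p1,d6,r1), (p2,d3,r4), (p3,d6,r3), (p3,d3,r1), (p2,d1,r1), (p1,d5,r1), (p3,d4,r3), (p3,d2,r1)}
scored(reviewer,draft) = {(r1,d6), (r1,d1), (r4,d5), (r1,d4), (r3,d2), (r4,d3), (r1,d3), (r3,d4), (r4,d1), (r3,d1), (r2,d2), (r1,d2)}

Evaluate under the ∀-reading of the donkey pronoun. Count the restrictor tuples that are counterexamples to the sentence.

2

"her" takes "a reviewer" as antecedent and "it" takes "a draft"; both are donkey pronouns co-varying with the restrictor.
Strong reading: for every (p,d,r) with sent(p,d,r), scored(r,d).
Restrictor triples: (p1,d5,r1)→scored(r1,d5) ✗  (p1,d6,r1)→scored(r1,d6) ✓  (p2,d1,r1)→scored(r1,d1) ✓  (p2,d3,r4)→scored(r4,d3) ✓  (p3,d2,r1)→scored(r1,d2) ✓  (p3,d3,r1)→scored(r1,d3) ✓  (p3,d4,r3)→scored(r3,d4) ✓  (p3,d6,r1)→scored(r1,d6) ✓  (p3,d6,r3)→scored(r3,d6) ✗
Counterexamples (restrictor triples failing the scope): 2.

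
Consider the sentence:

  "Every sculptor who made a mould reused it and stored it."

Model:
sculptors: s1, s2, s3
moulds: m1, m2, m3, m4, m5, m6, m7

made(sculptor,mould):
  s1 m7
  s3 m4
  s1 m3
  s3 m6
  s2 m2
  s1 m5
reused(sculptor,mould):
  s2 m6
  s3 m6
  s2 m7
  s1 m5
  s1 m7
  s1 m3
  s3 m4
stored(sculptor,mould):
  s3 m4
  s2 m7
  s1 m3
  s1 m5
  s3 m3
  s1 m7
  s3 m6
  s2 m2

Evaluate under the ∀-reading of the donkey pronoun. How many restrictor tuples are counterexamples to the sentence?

1

"it" takes "a mould" as antecedent — a donkey pronoun bound across the clause boundary.
Strong reading: for every (s,m) with made(s,m), reused(s,m) ∧ stored(s,m).
Restrictor pairs: (s1,m3) ✓  (s1,m5) ✓  (s1,m7) ✓  (s2,m2) ✗  (s3,m4) ✓  (s3,m6) ✓
Counterexamples (restrictor pairs failing the scope): 1.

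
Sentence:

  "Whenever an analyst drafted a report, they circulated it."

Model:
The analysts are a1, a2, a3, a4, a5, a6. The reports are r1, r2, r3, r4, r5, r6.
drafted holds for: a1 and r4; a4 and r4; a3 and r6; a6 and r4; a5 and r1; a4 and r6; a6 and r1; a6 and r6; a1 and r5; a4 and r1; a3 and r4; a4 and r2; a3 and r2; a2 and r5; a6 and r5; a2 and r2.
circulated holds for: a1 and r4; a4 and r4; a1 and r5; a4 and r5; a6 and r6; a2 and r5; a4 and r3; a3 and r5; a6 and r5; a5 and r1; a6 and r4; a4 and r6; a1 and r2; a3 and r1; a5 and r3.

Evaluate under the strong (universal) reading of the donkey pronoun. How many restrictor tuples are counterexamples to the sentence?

7

"it" takes "a report" as antecedent — a donkey pronoun bound across the clause boundary.
Strong reading: for every (a,r) with drafted(a,r), circulated(a,r).
Restrictor pairs: (a1,r4) ✓  (a1,r5) ✓  (a2,r2) ✗  (a2,r5) ✓  (a3,r2) ✗  (a3,r4) ✗  (a3,r6) ✗  (a4,r1) ✗  (a4,r2) ✗  (a4,r4) ✓  (a4,r6) ✓  (a5,r1) ✓  (a6,r1) ✗  (a6,r4) ✓  (a6,r5) ✓  (a6,r6) ✓
Counterexamples (restrictor pairs failing the scope): 7.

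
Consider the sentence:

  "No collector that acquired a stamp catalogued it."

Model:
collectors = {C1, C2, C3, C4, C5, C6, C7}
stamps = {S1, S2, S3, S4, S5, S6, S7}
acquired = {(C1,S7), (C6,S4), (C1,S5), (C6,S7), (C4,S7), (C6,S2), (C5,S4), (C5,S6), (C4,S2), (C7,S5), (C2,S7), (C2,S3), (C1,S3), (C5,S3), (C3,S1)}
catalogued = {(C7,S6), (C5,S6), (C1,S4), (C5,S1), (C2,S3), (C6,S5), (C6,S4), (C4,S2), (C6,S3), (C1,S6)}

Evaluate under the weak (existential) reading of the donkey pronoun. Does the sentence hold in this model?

False

"it" takes "a stamp" as antecedent — a donkey pronoun bound across the clause boundary.
Truth condition: for no (c,s) with acquired(c,s) does catalogued(c,s) hold.
Restrictor pairs — does the scope hold? (C1,S3):fails  (C1,S5):fails  (C1,S7):fails  (C2,S3):holds  (C2,S7):fails  (C3,S1):fails  (C4,S2):holds  (C4,S7):fails  (C5,S3):fails  (C5,S4):fails  (C5,S6):holds  (C6,S2):fails  (C6,S4):holds  (C6,S7):fails  (C7,S5):fails
Scope holds for 4 pair(s), so the sentence is false.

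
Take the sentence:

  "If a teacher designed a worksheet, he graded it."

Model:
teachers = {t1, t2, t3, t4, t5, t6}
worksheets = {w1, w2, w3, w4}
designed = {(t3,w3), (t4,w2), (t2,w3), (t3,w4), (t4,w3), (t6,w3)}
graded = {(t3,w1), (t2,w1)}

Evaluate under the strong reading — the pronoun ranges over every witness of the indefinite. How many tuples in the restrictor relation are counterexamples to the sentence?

6

"it" takes "a worksheet" as antecedent — a donkey pronoun bound across the clause boundary.
Strong reading: for every (t,w) with designed(t,w), graded(t,w).
Restrictor pairs: (t2,w3) ✗  (t3,w3) ✗  (t3,w4) ✗  (t4,w2) ✗  (t4,w3) ✗  (t6,w3) ✗
Counterexamples (restrictor pairs failing the scope): 6.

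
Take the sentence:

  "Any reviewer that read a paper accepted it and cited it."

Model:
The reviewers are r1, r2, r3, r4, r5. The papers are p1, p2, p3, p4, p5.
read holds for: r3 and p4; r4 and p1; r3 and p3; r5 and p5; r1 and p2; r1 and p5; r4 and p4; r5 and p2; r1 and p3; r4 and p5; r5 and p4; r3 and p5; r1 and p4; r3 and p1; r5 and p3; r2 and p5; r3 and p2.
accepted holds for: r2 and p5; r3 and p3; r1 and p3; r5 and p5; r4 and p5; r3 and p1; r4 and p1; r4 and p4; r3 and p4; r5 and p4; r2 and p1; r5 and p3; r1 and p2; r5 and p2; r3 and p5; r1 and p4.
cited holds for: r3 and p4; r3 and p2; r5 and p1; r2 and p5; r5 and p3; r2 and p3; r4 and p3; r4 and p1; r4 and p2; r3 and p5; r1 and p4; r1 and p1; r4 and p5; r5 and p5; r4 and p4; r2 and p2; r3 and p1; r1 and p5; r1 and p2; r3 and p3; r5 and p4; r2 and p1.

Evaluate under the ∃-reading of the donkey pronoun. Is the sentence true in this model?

True

"it" takes "a paper" as antecedent — a donkey pronoun bound across the clause boundary.
Weak reading: every reviewer r with some read-paper has at least one read-paper p such that accepted(r,p) ∧ cited(r,p).
Per reviewer: r1:✓  r2:✓  r3:✓  r4:✓  r5:✓
Every reviewer in the restrictor has a witness.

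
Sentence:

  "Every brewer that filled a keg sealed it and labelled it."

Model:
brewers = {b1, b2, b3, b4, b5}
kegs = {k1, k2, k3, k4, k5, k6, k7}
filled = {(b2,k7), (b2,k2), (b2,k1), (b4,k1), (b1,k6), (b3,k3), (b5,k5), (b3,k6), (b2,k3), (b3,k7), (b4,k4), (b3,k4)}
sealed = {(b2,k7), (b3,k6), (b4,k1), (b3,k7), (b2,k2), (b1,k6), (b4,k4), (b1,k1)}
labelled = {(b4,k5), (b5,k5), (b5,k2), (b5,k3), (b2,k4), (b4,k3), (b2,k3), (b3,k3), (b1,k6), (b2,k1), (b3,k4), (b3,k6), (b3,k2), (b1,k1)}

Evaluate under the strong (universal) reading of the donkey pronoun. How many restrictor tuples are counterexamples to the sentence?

10

"it" takes "a keg" as antecedent — a donkey pronoun bound across the clause boundary.
Strong reading: for every (b,k) with filled(b,k), sealed(b,k) ∧ labelled(b,k).
Restrictor pairs: (b1,k6) ✓  (b2,k1) ✗  (b2,k2) ✗  (b2,k3) ✗  (b2,k7) ✗  (b3,k3) ✗  (b3,k4) ✗  (b3,k6) ✓  (b3,k7) ✗  (b4,k1) ✗  (b4,k4) ✗  (b5,k5) ✗
Counterexamples (restrictor pairs failing the scope): 10.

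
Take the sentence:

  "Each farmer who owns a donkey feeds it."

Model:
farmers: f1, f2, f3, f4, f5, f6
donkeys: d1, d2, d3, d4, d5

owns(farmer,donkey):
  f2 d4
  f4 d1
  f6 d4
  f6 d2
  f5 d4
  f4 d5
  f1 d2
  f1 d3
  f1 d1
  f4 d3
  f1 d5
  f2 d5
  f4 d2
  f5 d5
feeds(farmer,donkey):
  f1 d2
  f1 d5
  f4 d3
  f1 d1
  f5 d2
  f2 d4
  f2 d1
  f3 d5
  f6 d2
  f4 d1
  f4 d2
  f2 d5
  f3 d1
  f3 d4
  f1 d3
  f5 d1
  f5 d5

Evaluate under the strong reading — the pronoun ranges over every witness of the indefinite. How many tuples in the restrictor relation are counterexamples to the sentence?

3

"it" takes "a donkey" as antecedent — a donkey pronoun bound across the clause boundary.
Strong reading: for every (f,d) with owns(f,d), feeds(f,d).
Restrictor pairs: (f1,d1) ✓  (f1,d2) ✓  (f1,d3) ✓  (f1,d5) ✓  (f2,d4) ✓  (f2,d5) ✓  (f4,d1) ✓  (f4,d2) ✓  (f4,d3) ✓  (f4,d5) ✗  (f5,d4) ✗  (f5,d5) ✓  (f6,d2) ✓  (f6,d4) ✗
Counterexamples (restrictor pairs failing the scope): 3.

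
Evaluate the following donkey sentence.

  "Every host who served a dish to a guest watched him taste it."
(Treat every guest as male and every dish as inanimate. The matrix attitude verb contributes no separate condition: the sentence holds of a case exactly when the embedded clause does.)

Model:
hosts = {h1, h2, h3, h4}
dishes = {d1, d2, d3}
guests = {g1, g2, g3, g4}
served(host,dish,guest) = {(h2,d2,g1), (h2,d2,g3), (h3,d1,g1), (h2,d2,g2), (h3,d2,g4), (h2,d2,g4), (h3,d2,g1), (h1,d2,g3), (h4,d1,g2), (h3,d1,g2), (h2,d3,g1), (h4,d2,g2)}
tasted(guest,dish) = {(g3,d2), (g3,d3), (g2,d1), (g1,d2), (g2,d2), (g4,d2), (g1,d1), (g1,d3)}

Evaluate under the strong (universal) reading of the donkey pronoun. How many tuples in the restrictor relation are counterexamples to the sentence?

"him" takes "a guest" as antecedent and "it" takes "a dish"; both are donkey pronouns co-varying with the restrictor.
Strong reading: for every (h,d,g) with served(h,d,g), tasted(g,d).
Restrictor triples: (h1,d2,g3)→tasted(g3,d2) ✓  (h2,d2,g1)→tasted(g1,d2) ✓  (h2,d2,g2)→tasted(g2,d2) ✓  (h2,d2,g3)→tasted(g3,d2) ✓  (h2,d2,g4)→tasted(g4,d2) ✓  (h2,d3,g1)→tasted(g1,d3) ✓  (h3,d1,g1)→tasted(g1,d1) ✓  (h3,d1,g2)→tasted(g2,d1) ✓  (h3,d2,g1)→tasted(g1,d2) ✓  (h3,d2,g4)→tasted(g4,d2) ✓  (h4,d1,g2)→tasted(g2,d1) ✓  (h4,d2,g2)→tasted(g2,d2) ✓
Counterexamples (restrictor triples failing the scope): 0.

0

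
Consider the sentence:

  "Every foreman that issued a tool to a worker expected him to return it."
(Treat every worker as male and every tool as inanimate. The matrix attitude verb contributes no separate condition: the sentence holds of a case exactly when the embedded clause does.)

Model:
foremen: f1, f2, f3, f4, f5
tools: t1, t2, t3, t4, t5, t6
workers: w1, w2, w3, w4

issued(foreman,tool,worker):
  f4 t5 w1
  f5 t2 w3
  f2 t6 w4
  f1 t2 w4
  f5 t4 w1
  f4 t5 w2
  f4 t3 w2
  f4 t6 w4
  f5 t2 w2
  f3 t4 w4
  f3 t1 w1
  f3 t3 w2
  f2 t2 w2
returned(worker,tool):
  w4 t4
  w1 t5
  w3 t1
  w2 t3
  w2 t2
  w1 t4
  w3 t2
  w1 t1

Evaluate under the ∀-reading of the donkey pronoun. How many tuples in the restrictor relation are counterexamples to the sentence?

4

"him" takes "a worker" as antecedent and "it" takes "a tool"; both are donkey pronouns co-varying with the restrictor.
Strong reading: for every (f,t,w) with issued(f,t,w), returned(w,t).
Restrictor triples: (f1,t2,w4)→returned(w4,t2) ✗  (f2,t2,w2)→returned(w2,t2) ✓  (f2,t6,w4)→returned(w4,t6) ✗  (f3,t1,w1)→returned(w1,t1) ✓  (f3,t3,w2)→returned(w2,t3) ✓  (f3,t4,w4)→returned(w4,t4) ✓  (f4,t3,w2)→returned(w2,t3) ✓  (f4,t5,w1)→returned(w1,t5) ✓  (f4,t5,w2)→returned(w2,t5) ✗  (f4,t6,w4)→returned(w4,t6) ✗  (f5,t2,w2)→returned(w2,t2) ✓  (f5,t2,w3)→returned(w3,t2) ✓  (f5,t4,w1)→returned(w1,t4) ✓
Counterexamples (restrictor triples failing the scope): 4.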